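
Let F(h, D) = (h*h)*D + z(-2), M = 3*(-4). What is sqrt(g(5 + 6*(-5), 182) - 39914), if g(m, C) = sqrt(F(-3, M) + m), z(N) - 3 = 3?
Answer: sqrt(-39914 + I*sqrt(127)) ≈ 0.028 + 199.78*I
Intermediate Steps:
M = -12
z(N) = 6 (z(N) = 3 + 3 = 6)
F(h, D) = 6 + D*h**2 (F(h, D) = (h*h)*D + 6 = h**2*D + 6 = D*h**2 + 6 = 6 + D*h**2)
g(m, C) = sqrt(-102 + m) (g(m, C) = sqrt((6 - 12*(-3)**2) + m) = sqrt((6 - 12*9) + m) = sqrt((6 - 108) + m) = sqrt(-102 + m))
sqrt(g(5 + 6*(-5), 182) - 39914) = sqrt(sqrt(-102 + (5 + 6*(-5))) - 39914) = sqrt(sqrt(-102 + (5 - 30)) - 39914) = sqrt(sqrt(-102 - 25) - 39914) = sqrt(sqrt(-127) - 39914) = sqrt(I*sqrt(127) - 39914) = sqrt(-39914 + I*sqrt(127))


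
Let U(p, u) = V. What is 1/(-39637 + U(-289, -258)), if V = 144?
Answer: -1/39493 ≈ -2.5321e-5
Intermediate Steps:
U(p, u) = 144
1/(-39637 + U(-289, -258)) = 1/(-39637 + 144) = 1/(-39493) = -1/39493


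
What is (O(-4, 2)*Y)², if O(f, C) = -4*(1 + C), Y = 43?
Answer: 266256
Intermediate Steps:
O(f, C) = -4 - 4*C
(O(-4, 2)*Y)² = ((-4 - 4*2)*43)² = ((-4 - 8)*43)² = (-12*43)² = (-516)² = 266256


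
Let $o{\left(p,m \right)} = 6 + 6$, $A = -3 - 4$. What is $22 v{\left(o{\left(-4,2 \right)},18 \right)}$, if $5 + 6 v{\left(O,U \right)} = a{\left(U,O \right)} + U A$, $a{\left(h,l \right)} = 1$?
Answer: $- \frac{1430}{3} \approx -476.67$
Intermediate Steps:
$A = -7$ ($A = -3 - 4 = -7$)
$o{\left(p,m \right)} = 12$
$v{\left(O,U \right)} = - \frac{2}{3} - \frac{7 U}{6}$ ($v{\left(O,U \right)} = - \frac{5}{6} + \frac{1 + U \left(-7\right)}{6} = - \frac{5}{6} + \frac{1 - 7 U}{6} = - \frac{5}{6} - \left(- \frac{1}{6} + \frac{7 U}{6}\right) = - \frac{2}{3} - \frac{7 U}{6}$)
$22 v{\left(o{\left(-4,2 \right)},18 \right)} = 22 \left(- \frac{2}{3} - 21\right) = 22 \left(- \frac{65}{3}\right) = - \frac{1430}{3}$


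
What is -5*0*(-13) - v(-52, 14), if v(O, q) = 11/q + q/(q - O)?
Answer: -461/462 ≈ -0.99784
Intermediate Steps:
-5*0*(-13) - v(-52, 14) = -5*0*(-13) - (-1*14² - 11*14 + 11*(-52))/(14*(-52 - 1*14)) = 0*(-13) - (-1*196 - 154 - 572)/(14*(-52 - 14)) = 0 - (-196 - 154 - 572)/(14*(-66)) = 0 - (-1)*(-922)/(14*66) = 0 - 1*461/462 = 0 - 461/462 = -461/462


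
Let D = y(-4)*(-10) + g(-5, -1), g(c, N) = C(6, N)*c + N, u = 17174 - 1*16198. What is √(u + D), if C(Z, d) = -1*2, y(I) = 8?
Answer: √905 ≈ 30.083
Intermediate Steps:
C(Z, d) = -2
u = 976 (u = 17174 - 16198 = 976)
g(c, N) = N - 2*c (g(c, N) = -2*c + N = N - 2*c)
D = -71 (D = 8*(-10) + (-1 - 2*(-5)) = -80 + (-1 + 10) = -80 + 9 = -71)
√(u + D) = √(976 - 71) = √905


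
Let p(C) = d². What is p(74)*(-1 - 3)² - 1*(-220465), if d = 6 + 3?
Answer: 221761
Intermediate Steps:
d = 9
p(C) = 81 (p(C) = 9² = 81)
p(74)*(-1 - 3)² - 1*(-220465) = 81*(-1 - 3)² - 1*(-220465) = 81*(-4)² + 220465 = 81*16 + 220465 = 1296 + 220465 = 221761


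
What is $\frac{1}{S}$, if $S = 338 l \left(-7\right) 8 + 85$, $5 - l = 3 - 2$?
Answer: $- \frac{1}{75627} \approx -1.3223 \cdot 10^{-5}$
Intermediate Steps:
$l = 4$ ($l = 5 - \left(3 - 2\right) = 5 - 1 = 4$)
$S = -75627$ ($S = 338 \cdot 4 \left(-7\right) 8 + 85 = 338 \left(\left(-28\right) 8\right) + 85 = 338 \left(-224\right) + 85 = -75712 + 85 = -75627$)
$\frac{1}{S} = \frac{1}{-75627} = - \frac{1}{75627}$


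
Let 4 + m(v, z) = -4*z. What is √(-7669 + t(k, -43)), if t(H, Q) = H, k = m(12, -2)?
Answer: I*√7665 ≈ 87.55*I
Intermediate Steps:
m(v, z) = -4 - 4*z
k = 4 (k = -4 - 4*(-2) = -4 + 8 = 4)
√(-7669 + t(k, -43)) = √(-7669 + 4) = √(-7665) = I*√7665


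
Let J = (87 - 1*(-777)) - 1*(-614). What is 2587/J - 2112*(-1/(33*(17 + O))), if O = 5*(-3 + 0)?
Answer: 49883/1478 ≈ 33.750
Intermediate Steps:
O = -15 (O = 5*(-3) = -15)
J = 1478 (J = (87 + 777) + 614 = 864 + 614 = 1478)
2587/J - 2112*(-1/(33*(17 + O))) = 2587/1478 - 2112*(-1/(33*(17 - 15))) = 2587*(1/1478) - 2112/((-33*2)) = 2587/1478 - 2112/(-66) = 2587/1478 - 2112*(-1/66) = 2587/1478 + 32 = 49883/1478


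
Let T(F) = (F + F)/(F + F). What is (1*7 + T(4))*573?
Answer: 4584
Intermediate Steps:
T(F) = 1 (T(F) = (2*F)/((2*F)) = (2*F)*(1/(2*F)) = 1)
(1*7 + T(4))*573 = (1*7 + 1)*573 = (7 + 1)*573 = 8*573 = 4584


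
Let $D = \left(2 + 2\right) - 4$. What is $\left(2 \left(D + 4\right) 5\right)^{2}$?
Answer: $1600$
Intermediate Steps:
$D = 0$ ($D = 4 - 4 = 0$)
$\left(2 \left(D + 4\right) 5\right)^{2} = \left(2 \left(0 + 4\right) 5\right)^{2} = \left(2 \cdot 4 \cdot 5\right)^{2} = \left(2 \cdot 20\right)^{2} = 40^{2} = 1600$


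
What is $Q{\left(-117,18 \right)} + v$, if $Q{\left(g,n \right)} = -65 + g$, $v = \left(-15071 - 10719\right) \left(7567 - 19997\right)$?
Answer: $320569518$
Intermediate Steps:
$v = 320569700$ ($v = \left(-25790\right) \left(-12430\right) = 320569700$)
$Q{\left(-117,18 \right)} + v = \left(-65 - 117\right) + 320569700 = -182 + 320569700 = 320569518$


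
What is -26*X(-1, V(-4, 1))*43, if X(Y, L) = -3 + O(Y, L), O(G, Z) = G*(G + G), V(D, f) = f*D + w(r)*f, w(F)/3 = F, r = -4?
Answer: 1118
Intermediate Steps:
w(F) = 3*F
V(D, f) = -12*f + D*f (V(D, f) = f*D + (3*(-4))*f = D*f - 12*f = -12*f + D*f)
O(G, Z) = 2*G² (O(G, Z) = G*(2*G) = 2*G²)
X(Y, L) = -3 + 2*Y²
-26*X(-1, V(-4, 1))*43 = -26*(-3 + 2*(-1)²)*43 = -26*(-3 + 2*1)*43 = -26*(-3 + 2)*43 = -26*(-1)*43 = 26*43 = 1118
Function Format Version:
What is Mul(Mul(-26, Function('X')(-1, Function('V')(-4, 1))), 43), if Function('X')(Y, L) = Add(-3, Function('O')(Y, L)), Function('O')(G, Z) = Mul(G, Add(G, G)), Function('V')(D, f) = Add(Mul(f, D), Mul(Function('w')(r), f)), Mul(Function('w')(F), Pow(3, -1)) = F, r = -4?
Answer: 1118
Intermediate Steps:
Function('w')(F) = Mul(3, F)
Function('V')(D, f) = Add(Mul(-12, f), Mul(D, f)) (Function('V')(D, f) = Add(Mul(f, D), Mul(Mul(3, -4), f)) = Add(Mul(D, f), Mul(-12, f)) = Add(Mul(-12, f), Mul(D, f)))
Function('O')(G, Z) = Mul(2, Pow(G, 2)) (Function('O')(G, Z) = Mul(G, Mul(2, G)) = Mul(2, Pow(G, 2)))
Function('X')(Y, L) = Add(-3, Mul(2, Pow(Y, 2)))
Mul(Mul(-26, Function('X')(-1, Function('V')(-4, 1))), 43) = Mul(Mul(-26, Add(-3, Mul(2, Pow(-1, 2)))), 43) = Mul(Mul(-26, Add(-3, Mul(2, 1))), 43) = Mul(Mul(-26, Add(-3, 2)), 43) = Mul(Mul(-26, -1), 43) = Mul(26, 43) = 1118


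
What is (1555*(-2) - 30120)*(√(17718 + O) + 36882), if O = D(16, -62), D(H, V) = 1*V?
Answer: -1225588860 - 66460*√4414 ≈ -1.2300e+9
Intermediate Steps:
D(H, V) = V
O = -62
(1555*(-2) - 30120)*(√(17718 + O) + 36882) = (1555*(-2) - 30120)*(√(17718 - 62) + 36882) = (-3110 - 30120)*(√17656 + 36882) = -33230*(2*√4414 + 36882) = -33230*(36882 + 2*√4414) = -1225588860 - 66460*√4414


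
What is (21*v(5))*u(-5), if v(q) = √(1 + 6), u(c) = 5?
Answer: 105*√7 ≈ 277.80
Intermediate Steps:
v(q) = √7
(21*v(5))*u(-5) = (21*√7)*5 = 105*√7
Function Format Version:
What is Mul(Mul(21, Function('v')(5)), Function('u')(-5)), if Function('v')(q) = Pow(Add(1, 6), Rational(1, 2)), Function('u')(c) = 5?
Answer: Mul(105, Pow(7, Rational(1, 2))) ≈ 277.80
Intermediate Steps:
Function('v')(q) = Pow(7, Rational(1, 2))
Mul(Mul(21, Function('v')(5)), Function('u')(-5)) = Mul(Mul(21, Pow(7, Rational(1, 2))), 5) = Mul(105, Pow(7, Rational(1, 2)))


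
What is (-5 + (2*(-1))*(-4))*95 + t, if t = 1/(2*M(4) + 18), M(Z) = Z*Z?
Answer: 14251/50 ≈ 285.02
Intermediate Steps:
M(Z) = Z²
t = 1/50 (t = 1/(2*4² + 18) = 1/(2*16 + 18) = 1/(32 + 18) = 1/50 ≈ 0.020000)
(-5 + (2*(-1))*(-4))*95 + t = (-5 + (2*(-1))*(-4))*95 + 1/50 = (-5 - 2*(-4))*95 + 1/50 = (-5 + 8)*95 + 1/50 = 3*95 + 1/50 = 285 + 1/50 = 14251/50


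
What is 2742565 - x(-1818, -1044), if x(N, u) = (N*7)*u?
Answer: -10543379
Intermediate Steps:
x(N, u) = 7*N*u (x(N, u) = (7*N)*u = 7*N*u)
2742565 - x(-1818, -1044) = 2742565 - 7*(-1818)*(-1044) = 2742565 - 1*13285944 = 2742565 - 13285944 = -10543379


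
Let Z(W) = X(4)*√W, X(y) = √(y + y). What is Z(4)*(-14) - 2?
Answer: -2 - 56*√2 ≈ -81.196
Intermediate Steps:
X(y) = √2*√y (X(y) = √(2*y) = √2*√y)
Z(W) = 2*√2*√W (Z(W) = (√2*√4)*√W = (√2*2)*√W = (2*√2)*√W = 2*√2*√W)
Z(4)*(-14) - 2 = (2*√2*√4)*(-14) - 2 = (2*√2*2)*(-14) - 2 = (4*√2)*(-14) - 2 = -56*√2 - 2 = -2 - 56*√2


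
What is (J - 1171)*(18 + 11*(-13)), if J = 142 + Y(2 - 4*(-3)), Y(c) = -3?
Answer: 129000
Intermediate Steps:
J = 139 (J = 142 - 3 = 139)
(J - 1171)*(18 + 11*(-13)) = (139 - 1171)*(18 + 11*(-13)) = -1032*(18 - 143) = -1032*(-125) = 129000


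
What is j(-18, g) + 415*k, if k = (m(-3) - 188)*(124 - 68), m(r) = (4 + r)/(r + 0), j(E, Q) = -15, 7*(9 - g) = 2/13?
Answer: -13130645/3 ≈ -4.3769e+6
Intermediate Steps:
g = 817/91 (g = 9 - 2/(7*13) = 9 - ⅐*2/13 = 9 - 2/91 = 817/91 ≈ 8.9780)
m(r) = (4 + r)/r
k = -31640/3 (k = ((4 - 3)/(-3) - 188)*(124 - 68) = (-⅓*1 - 188)*56 = (-⅓ - 188)*56 = -565/3*56 = -31640/3 ≈ -10547.)
j(-18, g) + 415*k = -15 + 415*(-31640/3) = -15 - 13130600/3 = -13130645/3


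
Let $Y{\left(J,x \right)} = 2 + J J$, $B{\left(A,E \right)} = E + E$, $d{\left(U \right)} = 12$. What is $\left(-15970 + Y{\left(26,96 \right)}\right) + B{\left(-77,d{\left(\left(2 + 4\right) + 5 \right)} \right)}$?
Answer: $-15268$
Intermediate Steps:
$B{\left(A,E \right)} = 2 E$
$Y{\left(J,x \right)} = 2 + J^{2}$
$\left(-15970 + Y{\left(26,96 \right)}\right) + B{\left(-77,d{\left(\left(2 + 4\right) + 5 \right)} \right)} = \left(-15970 + \left(2 + 26^{2}\right)\right) + 2 \cdot 12 = \left(-15970 + \left(2 + 676\right)\right) + 24 = \left(-15970 + 678\right) + 24 = -15292 + 24 = -15268$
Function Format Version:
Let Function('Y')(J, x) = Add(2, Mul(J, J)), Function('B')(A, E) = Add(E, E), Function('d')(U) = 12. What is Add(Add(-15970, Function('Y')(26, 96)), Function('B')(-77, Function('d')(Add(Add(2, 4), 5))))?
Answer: -15268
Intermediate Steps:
Function('B')(A, E) = Mul(2, E)
Function('Y')(J, x) = Add(2, Pow(J, 2))
Add(Add(-15970, Function('Y')(26, 96)), Function('B')(-77, Function('d')(Add(Add(2, 4), 5)))) = Add(Add(-15970, Add(2, Pow(26, 2))), Mul(2, 12)) = Add(Add(-15970, Add(2, 676)), 24) = Add(Add(-15970, 678), 24) = Add(-15292, 24) = -15268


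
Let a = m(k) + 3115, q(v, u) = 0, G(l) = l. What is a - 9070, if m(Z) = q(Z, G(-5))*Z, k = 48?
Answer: -5955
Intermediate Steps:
m(Z) = 0 (m(Z) = 0*Z = 0)
a = 3115 (a = 0 + 3115 = 3115)
a - 9070 = 3115 - 9070 = -5955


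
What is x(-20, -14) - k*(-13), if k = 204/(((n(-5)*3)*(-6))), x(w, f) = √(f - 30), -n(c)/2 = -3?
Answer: -221/9 + 2*I*√11 ≈ -24.556 + 6.6332*I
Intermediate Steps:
n(c) = 6 (n(c) = -2*(-3) = 6)
x(w, f) = √(-30 + f)
k = -17/9 (k = 204/(((6*3)*(-6))) = 204/((18*(-6))) = 204/(-108) = 204*(-1/108) = -17/9 ≈ -1.8889)
x(-20, -14) - k*(-13) = √(-30 - 14) - (-17)*(-13)/9 = √(-44) - 1*221/9 = 2*I*√11 - 221/9 = -221/9 + 2*I*√11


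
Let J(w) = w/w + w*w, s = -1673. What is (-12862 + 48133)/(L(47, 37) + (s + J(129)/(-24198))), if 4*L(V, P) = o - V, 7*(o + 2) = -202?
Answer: -11948827212/573592499 ≈ -20.832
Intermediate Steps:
o = -216/7 (o = -2 + (⅐)*(-202) = -2 - 202/7 = -216/7 ≈ -30.857)
L(V, P) = -54/7 - V/4 (L(V, P) = (-216/7 - V)/4 = -54/7 - V/4)
J(w) = 1 + w²
(-12862 + 48133)/(L(47, 37) + (s + J(129)/(-24198))) = (-12862 + 48133)/((-54/7 - ¼*47) + (-1673 + (1 + 129²)/(-24198))) = 35271/((-54/7 - 47/4) + (-1673 + (1 + 16641)*(-1/24198))) = 35271/(-545/28 + (-1673 + 16642*(-1/24198))) = 35271/(-545/28 + (-1673 - 8321/12099)) = 35271/(-545/28 - 20249948/12099) = 35271/(-573592499/338772) = 35271*(-338772/573592499) = -11948827212/573592499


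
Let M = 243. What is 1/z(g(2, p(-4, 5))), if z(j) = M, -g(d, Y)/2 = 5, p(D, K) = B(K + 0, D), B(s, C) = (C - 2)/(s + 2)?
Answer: 1/243 ≈ 0.0041152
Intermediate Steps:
B(s, C) = (-2 + C)/(2 + s)
p(D, K) = (-2 + D)/(2 + K) (p(D, K) = (-2 + D)/(2 + (K + 0)) = (-2 + D)/(2 + K))
g(d, Y) = -10 (g(d, Y) = -2*5 = -10)
z(j) = 243
1/z(g(2, p(-4, 5))) = 1/243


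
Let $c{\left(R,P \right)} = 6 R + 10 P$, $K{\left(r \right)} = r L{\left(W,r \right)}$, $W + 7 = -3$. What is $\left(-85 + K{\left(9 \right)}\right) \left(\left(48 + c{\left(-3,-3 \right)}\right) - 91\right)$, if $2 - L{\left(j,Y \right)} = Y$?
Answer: $13468$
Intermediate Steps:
$W = -10$ ($W = -7 - 3 = -10$)
$L{\left(j,Y \right)} = 2 - Y$
$K{\left(r \right)} = r \left(2 - r\right)$
$\left(-85 + K{\left(9 \right)}\right) \left(\left(48 + c{\left(-3,-3 \right)}\right) - 91\right) = \left(-85 + 9 \left(2 - 9\right)\right) \left(\left(48 + \left(6 \left(-3\right) + 10 \left(-3\right)\right)\right) - 91\right) = \left(-85 + 9 \left(2 - 9\right)\right) \left(\left(48 - 48\right) - 91\right) = \left(-85 + 9 \left(-7\right)\right) \left(\left(48 - 48\right) - 91\right) = \left(-85 - 63\right) \left(0 - 91\right) = \left(-148\right) \left(-91\right) = 13468$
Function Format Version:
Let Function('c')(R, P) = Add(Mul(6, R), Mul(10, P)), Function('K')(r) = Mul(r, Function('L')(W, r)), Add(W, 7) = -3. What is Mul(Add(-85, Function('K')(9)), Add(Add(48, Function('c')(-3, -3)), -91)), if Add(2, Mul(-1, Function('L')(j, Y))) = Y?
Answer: 13468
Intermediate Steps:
W = -10 (W = Add(-7, -3) = -10)
Function('L')(j, Y) = Add(2, Mul(-1, Y))
Function('K')(r) = Mul(r, Add(2, Mul(-1, r)))
Mul(Add(-85, Function('K')(9)), Add(Add(48, Function('c')(-3, -3)), -91)) = Mul(Add(-85, Mul(9, Add(2, Mul(-1, 9)))), Add(Add(48, Add(Mul(6, -3), Mul(10, -3))), -91)) = Mul(Add(-85, Mul(9, Add(2, -9))), Add(Add(48, Add(-18, -30)), -91)) = Mul(Add(-85, Mul(9, -7)), Add(Add(48, -48), -91)) = Mul(Add(-85, -63), Add(0, -91)) = Mul(-148, -91) = 13468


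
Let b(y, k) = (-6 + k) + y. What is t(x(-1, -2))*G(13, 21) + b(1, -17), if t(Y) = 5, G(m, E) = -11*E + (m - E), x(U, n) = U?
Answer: -1217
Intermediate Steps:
G(m, E) = m - 12*E
b(y, k) = -6 + k + y
t(x(-1, -2))*G(13, 21) + b(1, -17) = 5*(13 - 12*21) + (-6 - 17 + 1) = 5*(13 - 252) - 22 = 5*(-239) - 22 = -1195 - 22 = -1217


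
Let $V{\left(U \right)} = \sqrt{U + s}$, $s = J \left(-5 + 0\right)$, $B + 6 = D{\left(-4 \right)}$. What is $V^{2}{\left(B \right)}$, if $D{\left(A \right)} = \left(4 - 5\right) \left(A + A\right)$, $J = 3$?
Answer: $-13$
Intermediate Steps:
$D{\left(A \right)} = - 2 A$
$B = 2$ ($B = -6 - -8 = -6 + 8 = 2$)
$s = -15$ ($s = 3 \left(-5 + 0\right) = 3 \left(-5\right) = -15$)
$V{\left(U \right)} = \sqrt{-15 + U}$ ($V{\left(U \right)} = \sqrt{U - 15} = \sqrt{-15 + U}$)
$V^{2}{\left(B \right)} = \left(\sqrt{-15 + 2}\right)^{2} = \left(\sqrt{-13}\right)^{2} = \left(i \sqrt{13}\right)^{2} = -13$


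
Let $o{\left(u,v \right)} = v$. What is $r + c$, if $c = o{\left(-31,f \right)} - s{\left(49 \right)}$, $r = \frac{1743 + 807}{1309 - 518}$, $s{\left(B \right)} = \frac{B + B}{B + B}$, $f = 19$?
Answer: $\frac{16788}{791} \approx 21.224$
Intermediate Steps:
$s{\left(B \right)} = 1$ ($s{\left(B \right)} = \frac{2 B}{2 B} = 2 B \frac{1}{2 B} = 1$)
$r = \frac{2550}{791} \approx 3.2238$
$c = 18$ ($c = 19 - 1 = 18$)
$r + c = \frac{2550}{791} + 18 = \frac{16788}{791}$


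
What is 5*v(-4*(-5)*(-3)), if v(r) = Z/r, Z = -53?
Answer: 53/12 ≈ 4.4167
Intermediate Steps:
v(r) = -53/r
5*v(-4*(-5)*(-3)) = 5*(-53/(-4*(-5)*(-3))) = 5*(-53/(20*(-3))) = 5*(-53/(-60)) = 5*(-53*(-1/60)) = 5*(53/60) = 53/12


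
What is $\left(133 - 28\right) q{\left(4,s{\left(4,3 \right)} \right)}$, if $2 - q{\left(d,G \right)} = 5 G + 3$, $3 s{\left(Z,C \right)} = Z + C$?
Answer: $-1330$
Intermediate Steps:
$s{\left(Z,C \right)} = \frac{C}{3} + \frac{Z}{3}$ ($s{\left(Z,C \right)} = \frac{Z + C}{3} = \frac{C + Z}{3} = \frac{C}{3} + \frac{Z}{3}$)
$q{\left(d,G \right)} = -1 - 5 G$ ($q{\left(d,G \right)} = 2 - \left(5 G + 3\right) = 2 - \left(3 + 5 G\right) = -1 - 5 G$)
$\left(133 - 28\right) q{\left(4,s{\left(4,3 \right)} \right)} = \left(133 - 28\right) \left(-1 - 5 \left(\frac{1}{3} \cdot 3 + \frac{1}{3} \cdot 4\right)\right) = 105 \left(-1 - 5 \left(1 + \frac{4}{3}\right)\right) = 105 \left(-1 - \frac{35}{3}\right) = 105 \left(- \frac{38}{3}\right) = -1330$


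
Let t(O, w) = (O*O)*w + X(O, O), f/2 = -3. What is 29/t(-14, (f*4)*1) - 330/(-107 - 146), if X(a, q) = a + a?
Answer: 141293/108836 ≈ 1.2982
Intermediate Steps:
f = -6 (f = 2*(-3) = -6)
X(a, q) = 2*a
t(O, w) = 2*O + w*O² (t(O, w) = (O*O)*w + 2*O = O²*w + 2*O = w*O² + 2*O = 2*O + w*O²)
29/t(-14, (f*4)*1) - 330/(-107 - 146) = 29/((-14*(2 - 14*(-6*4)))) - 330/(-107 - 146) = 29/((-14*(2 - (-336)))) - 330/(-253) = 29/((-14*(2 - 14*(-24)))) - 330*(-1/253) = 29/((-14*(2 + 336))) + 30/23 = 29/((-14*338)) + 30/23 = 29/(-4732) + 30/23 = 29*(-1/4732) + 30/23 = -29/4732 + 30/23 = 141293/108836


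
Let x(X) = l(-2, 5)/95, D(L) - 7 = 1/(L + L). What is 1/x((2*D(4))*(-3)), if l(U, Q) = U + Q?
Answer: 95/3 ≈ 31.667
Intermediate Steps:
D(L) = 7 + 1/(2*L) (D(L) = 7 + 1/(L + L) = 7 + 1/(2*L))
l(U, Q) = Q + U
x(X) = 3/95 (x(X) = (5 - 2)/95 = 3*(1/95) = 3/95)
1/x((2*D(4))*(-3)) = 1/(3/95) = 95/3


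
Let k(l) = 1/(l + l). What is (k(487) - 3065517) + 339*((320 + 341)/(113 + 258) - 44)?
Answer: -1112908532965/361354 ≈ -3.0798e+6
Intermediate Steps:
k(l) = 1/(2*l)
(k(487) - 3065517) + 339*((320 + 341)/(113 + 258) - 44) = ((½)/487 - 3065517) + 339*((320 + 341)/(113 + 258) - 44) = ((½)*(1/487) - 3065517) + 339*(661/371 - 44) = (1/974 - 3065517) + 339*(661*(1/371) - 44) = -2985813557/974 + 339*(661/371 - 44) = -2985813557/974 + 339*(-15663/371) = -2985813557/974 - 5309757/371 = -1112908532965/361354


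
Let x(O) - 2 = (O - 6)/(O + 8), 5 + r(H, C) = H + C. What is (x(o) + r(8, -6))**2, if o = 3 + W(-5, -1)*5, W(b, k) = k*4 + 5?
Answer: 49/64 ≈ 0.76563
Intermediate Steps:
W(b, k) = 5 + 4*k (W(b, k) = 4*k + 5 = 5 + 4*k)
o = 8 (o = 3 + (5 + 4*(-1))*5 = 3 + (5 - 4)*5 = 3 + 1*5 = 3 + 5 = 8)
r(H, C) = -5 + C + H (r(H, C) = -5 + (H + C) = -5 + (C + H) = -5 + C + H)
x(O) = 2 + (-6 + O)/(8 + O) (x(O) = 2 + (O - 6)/(O + 8) = 2 + (-6 + O)/(8 + O))
(x(o) + r(8, -6))**2 = ((10 + 3*8)/(8 + 8) + (-5 - 6 + 8))**2 = ((10 + 24)/16 - 3)**2 = ((1/16)*34 - 3)**2 = (17/8 - 3)**2 = (-7/8)**2 = 49/64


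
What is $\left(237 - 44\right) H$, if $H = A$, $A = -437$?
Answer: $-84341$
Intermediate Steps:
$H = -437$
$\left(237 - 44\right) H = \left(237 - 44\right) \left(-437\right) = 193 \left(-437\right) = -84341$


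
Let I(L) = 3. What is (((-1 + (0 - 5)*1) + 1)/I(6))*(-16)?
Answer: 80/3 ≈ 26.667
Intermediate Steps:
(((-1 + (0 - 5)*1) + 1)/I(6))*(-16) = (((-1 + (0 - 5)*1) + 1)/3)*(-16) = (((-1 - 5*1) + 1)*(1/3))*(-16) = (((-1 - 5) + 1)*(1/3))*(-16) = ((-6 + 1)*(1/3))*(-16) = -5*1/3*(-16) = -5/3*(-16) = 80/3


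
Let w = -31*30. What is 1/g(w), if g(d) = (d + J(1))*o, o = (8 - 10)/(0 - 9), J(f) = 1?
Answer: -9/1858 ≈ -0.0048439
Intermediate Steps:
w = -930
o = 2/9 (o = -2/(-9) = -2*(-⅑) = 2/9 ≈ 0.22222)
g(d) = 2/9 + 2*d/9 (g(d) = (d + 1)*(2/9) = (1 + d)*(2/9) = 2/9 + 2*d/9)
1/g(w) = 1/(2/9 + (2/9)*(-930)) = 1/(2/9 - 620/3) = 1/(-1858/9) = -9/1858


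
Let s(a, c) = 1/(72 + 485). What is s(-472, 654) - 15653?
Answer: -8718720/557 ≈ -15653.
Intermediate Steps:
s(a, c) = 1/557
s(-472, 654) - 15653 = 1/557 - 15653 = -8718720/557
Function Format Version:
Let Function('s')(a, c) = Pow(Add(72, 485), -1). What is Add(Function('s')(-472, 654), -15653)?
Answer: Rational(-8718720, 557) ≈ -15653.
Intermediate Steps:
Function('s')(a, c) = Rational(1, 557) (Function('s')(a, c) = Pow(557, -1) = Rational(1, 557))
Add(Function('s')(-472, 654), -15653) = Add(Rational(1, 557), -15653) = Rational(-8718720, 557)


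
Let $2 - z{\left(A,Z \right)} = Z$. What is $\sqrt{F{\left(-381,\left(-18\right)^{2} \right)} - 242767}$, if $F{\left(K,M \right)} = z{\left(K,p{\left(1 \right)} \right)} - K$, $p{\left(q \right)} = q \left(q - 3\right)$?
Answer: $i \sqrt{242382} \approx 492.32 i$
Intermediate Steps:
$p{\left(q \right)} = q \left(-3 + q\right)$
$z{\left(A,Z \right)} = 2 - Z$
$F{\left(K,M \right)} = 4 - K$ ($F{\left(K,M \right)} = \left(2 - 1 \left(-3 + 1\right)\right) - K = \left(2 - 1 \left(-2\right)\right) - K = \left(2 - -2\right) - K = \left(2 + 2\right) - K = 4 - K$)
$\sqrt{F{\left(-381,\left(-18\right)^{2} \right)} - 242767} = \sqrt{\left(4 - -381\right) - 242767} = \sqrt{\left(4 + 381\right) - 242767} = \sqrt{385 - 242767} = \sqrt{-242382} = i \sqrt{242382}$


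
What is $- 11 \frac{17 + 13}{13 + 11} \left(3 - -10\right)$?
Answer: $- \frac{715}{4} \approx -178.75$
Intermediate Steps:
$- 11 \frac{17 + 13}{13 + 11} \left(3 - -10\right) = - 11 \cdot \frac{30}{24} \left(3 + 10\right) = - 11 \cdot 30 \cdot \frac{1}{24} \cdot 13 = \left(-11\right) \frac{5}{4} \cdot 13 = \left(- \frac{55}{4}\right) 13 = - \frac{715}{4}$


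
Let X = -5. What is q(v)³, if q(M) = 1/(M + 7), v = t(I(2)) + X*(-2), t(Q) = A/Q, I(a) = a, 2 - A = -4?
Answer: 1/8000 ≈ 0.00012500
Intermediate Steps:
A = 6 (A = 2 - 1*(-4) = 2 + 4 = 6)
t(Q) = 6/Q
v = 13 (v = 6/2 - 5*(-2) = 6*(½) + 10 = 3 + 10 = 13)
q(M) = 1/(7 + M)
q(v)³ = (1/(7 + 13))³ = (1/20)³ = 1/8000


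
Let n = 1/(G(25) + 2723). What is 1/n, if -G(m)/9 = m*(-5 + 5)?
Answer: 2723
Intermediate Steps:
G(m) = 0 (G(m) = -9*m*(-5 + 5) = -9*m*0 = -9*0 = 0)
n = 1/2723 (n = 1/(0 + 2723) = 1/2723 ≈ 0.00036724)
1/n = 1/(1/2723) = 2723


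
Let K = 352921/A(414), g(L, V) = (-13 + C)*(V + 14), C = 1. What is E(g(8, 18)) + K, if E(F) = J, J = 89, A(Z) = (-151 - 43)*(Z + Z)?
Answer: 13943327/160632 ≈ 86.803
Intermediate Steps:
A(Z) = -388*Z
g(L, V) = -168 - 12*V (g(L, V) = (-13 + 1)*(V + 14) = -12*(14 + V) = -168 - 12*V)
E(F) = 89
K = -352921/160632 (K = 352921/((-388*414)) = 352921/(-160632) = 352921*(-1/160632) = -352921/160632 ≈ -2.1971)
E(g(8, 18)) + K = 89 - 352921/160632 = 13943327/160632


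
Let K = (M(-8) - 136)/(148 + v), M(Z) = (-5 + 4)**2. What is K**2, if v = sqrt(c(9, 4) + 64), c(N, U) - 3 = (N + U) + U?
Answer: 4007313/4761124 - 26973*sqrt(21)/1190281 ≈ 0.73783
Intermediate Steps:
c(N, U) = 3 + N + 2*U (c(N, U) = 3 + ((N + U) + U) = 3 + (N + 2*U) = 3 + N + 2*U)
M(Z) = 1 (M(Z) = (-1)**2 = 1)
v = 2*sqrt(21) (v = sqrt((3 + 9 + 2*4) + 64) = sqrt((3 + 9 + 8) + 64) = sqrt(20 + 64) = sqrt(84) = 2*sqrt(21) ≈ 9.1651)
K = -135/(148 + 2*sqrt(21)) (K = (1 - 136)/(148 + 2*sqrt(21)) = -135/(148 + 2*sqrt(21)) ≈ -0.85897)
K**2 = (-999/1091 + 27*sqrt(21)/2182)**2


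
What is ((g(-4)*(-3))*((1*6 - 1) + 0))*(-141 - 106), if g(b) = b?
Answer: -14820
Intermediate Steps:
((g(-4)*(-3))*((1*6 - 1) + 0))*(-141 - 106) = ((-4*(-3))*((1*6 - 1) + 0))*(-141 - 106) = (12*((6 - 1) + 0))*(-247) = (12*(5 + 0))*(-247) = (12*5)*(-247) = 60*(-247) = -14820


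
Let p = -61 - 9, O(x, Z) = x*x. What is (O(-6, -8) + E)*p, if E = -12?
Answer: -1680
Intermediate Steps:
O(x, Z) = x**2
p = -70
(O(-6, -8) + E)*p = ((-6)**2 - 12)*(-70) = (36 - 12)*(-70) = 24*(-70) = -1680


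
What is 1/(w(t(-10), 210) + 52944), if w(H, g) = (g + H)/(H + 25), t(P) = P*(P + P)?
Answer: 45/2382562 ≈ 1.8887e-5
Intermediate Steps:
t(P) = 2*P² (t(P) = P*(2*P) = 2*P²)
w(H, g) = (H + g)/(25 + H)
1/(w(t(-10), 210) + 52944) = 1/((2*(-10)² + 210)/(25 + 2*(-10)²) + 52944) = 1/((2*100 + 210)/(25 + 2*100) + 52944) = 1/((200 + 210)/(25 + 200) + 52944) = 1/(410/225 + 52944) = 1/((1/225)*410 + 52944) = 1/(82/45 + 52944) = 1/(2382562/45) = 45/2382562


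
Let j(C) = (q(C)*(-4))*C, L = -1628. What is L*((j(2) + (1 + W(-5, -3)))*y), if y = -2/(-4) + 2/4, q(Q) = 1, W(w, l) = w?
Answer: 19536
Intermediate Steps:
j(C) = -4*C (j(C) = (1*(-4))*C = -4*C)
y = 1 (y = -2*(-1/4) + 2*(1/4) = 1/2 + 1/2 = 1)
L*((j(2) + (1 + W(-5, -3)))*y) = -1628*(-4*2 + (1 - 5)) = -1628*(-8 - 4) = -(-19536) = -1628*(-12) = 19536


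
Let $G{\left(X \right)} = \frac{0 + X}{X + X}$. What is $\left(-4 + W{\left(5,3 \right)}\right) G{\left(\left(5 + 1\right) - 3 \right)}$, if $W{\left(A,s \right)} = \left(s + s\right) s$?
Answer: $7$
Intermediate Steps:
$W{\left(A,s \right)} = 2 s^{2}$ ($W{\left(A,s \right)} = 2 s s = 2 s^{2}$)
$G{\left(X \right)} = \frac{1}{2}$ ($G{\left(X \right)} = \frac{X}{2 X} = X \frac{1}{2 X} = \frac{1}{2}$)
$\left(-4 + W{\left(5,3 \right)}\right) G{\left(\left(5 + 1\right) - 3 \right)} = \left(-4 + 2 \cdot 3^{2}\right) \frac{1}{2} = \left(-4 + 2 \cdot 9\right) \frac{1}{2} = \left(-4 + 18\right) \frac{1}{2} = 14 \cdot \frac{1}{2} = 7$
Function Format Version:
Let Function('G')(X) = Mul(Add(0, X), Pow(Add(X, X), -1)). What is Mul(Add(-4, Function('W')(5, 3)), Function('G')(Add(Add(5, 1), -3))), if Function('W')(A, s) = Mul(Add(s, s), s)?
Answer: 7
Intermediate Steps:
Function('W')(A, s) = Mul(2, Pow(s, 2)) (Function('W')(A, s) = Mul(Mul(2, s), s) = Mul(2, Pow(s, 2)))
Function('G')(X) = Rational(1, 2) (Function('G')(X) = Mul(X, Pow(Mul(2, X), -1)) = Mul(X, Mul(Rational(1, 2), Pow(X, -1))) = Rational(1, 2))
Mul(Add(-4, Function('W')(5, 3)), Function('G')(Add(Add(5, 1), -3))) = Mul(Add(-4, Mul(2, Pow(3, 2))), Rational(1, 2)) = Mul(Add(-4, Mul(2, 9)), Rational(1, 2)) = Mul(Add(-4, 18), Rational(1, 2)) = Mul(14, Rational(1, 2)) = 7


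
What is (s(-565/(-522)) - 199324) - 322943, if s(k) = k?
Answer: -272622809/522 ≈ -5.2227e+5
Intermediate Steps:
(s(-565/(-522)) - 199324) - 322943 = (-565/(-522) - 199324) - 322943 = (-565*(-1/522) - 199324) - 322943 = (565/522 - 199324) - 322943 = -104046563/522 - 322943 = -272622809/522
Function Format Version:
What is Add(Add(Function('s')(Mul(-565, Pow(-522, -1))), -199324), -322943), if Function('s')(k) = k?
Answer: Rational(-272622809, 522) ≈ -5.2227e+5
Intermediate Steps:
Add(Add(Function('s')(Mul(-565, Pow(-522, -1))), -199324), -322943) = Add(Add(Mul(-565, Pow(-522, -1)), -199324), -322943) = Add(Add(Mul(-565, Rational(-1, 522)), -199324), -322943) = Add(Add(Rational(565, 522), -199324), -322943) = Add(Rational(-104046563, 522), -322943) = Rational(-272622809, 522)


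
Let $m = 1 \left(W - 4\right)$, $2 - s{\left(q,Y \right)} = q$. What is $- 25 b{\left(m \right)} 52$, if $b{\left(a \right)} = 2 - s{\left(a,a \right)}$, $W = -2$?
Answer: $7800$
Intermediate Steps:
$s{\left(q,Y \right)} = 2 - q$
$m = -6$ ($m = 1 \left(-2 - 4\right) = 1 \left(-6\right) = -6$)
$b{\left(a \right)} = a$ ($b{\left(a \right)} = 2 - \left(2 - a\right) = 2 + \left(-2 + a\right) = a$)
$- 25 b{\left(m \right)} 52 = \left(-25\right) \left(-6\right) 52 = 150 \cdot 52 = 7800$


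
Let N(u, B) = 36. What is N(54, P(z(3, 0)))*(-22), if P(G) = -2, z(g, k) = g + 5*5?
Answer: -792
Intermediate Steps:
z(g, k) = 25 + g (z(g, k) = g + 25 = 25 + g)
N(54, P(z(3, 0)))*(-22) = 36*(-22) = -792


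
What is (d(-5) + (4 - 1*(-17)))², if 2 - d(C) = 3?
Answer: 400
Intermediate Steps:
d(C) = -1 (d(C) = 2 - 1*3 = 2 - 3 = -1)
(d(-5) + (4 - 1*(-17)))² = (-1 + (4 - 1*(-17)))² = (-1 + (4 + 17))² = (-1 + 21)² = 20² = 400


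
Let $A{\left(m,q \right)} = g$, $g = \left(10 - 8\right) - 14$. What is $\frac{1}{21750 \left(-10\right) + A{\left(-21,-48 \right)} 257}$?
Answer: $- \frac{1}{220584} \approx -4.5334 \cdot 10^{-6}$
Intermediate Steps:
$g = -12$ ($g = 2 - 14 = -12$)
$A{\left(m,q \right)} = -12$
$\frac{1}{21750 \left(-10\right) + A{\left(-21,-48 \right)} 257} = \frac{1}{21750 \left(-10\right) - 3084} = \frac{1}{-217500 - 3084} = \frac{1}{-220584} = - \frac{1}{220584}$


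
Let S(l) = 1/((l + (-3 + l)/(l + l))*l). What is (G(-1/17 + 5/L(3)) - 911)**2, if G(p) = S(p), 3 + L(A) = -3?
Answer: 29764826161225/35796289 ≈ 8.3151e+5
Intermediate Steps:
L(A) = -6 (L(A) = -3 - 3 = -6)
S(l) = 1/(l*(l + (-3 + l)/(2*l))) (S(l) = 1/((l + (-3 + l)/((2*l)))*l) = 1/((l + (-3 + l)*(1/(2*l)))*l) = 1/((l + (-3 + l)/(2*l))*l) = 1/(l*(l + (-3 + l)/(2*l))))
G(p) = 2/(-3 + p + 2*p**2)
(G(-1/17 + 5/L(3)) - 911)**2 = (2/(-3 + (-1/17 + 5/(-6)) + 2*(-1/17 + 5/(-6))**2) - 911)**2 = (2/(-3 + (-1*1/17 + 5*(-1/6)) + 2*(-1*1/17 + 5*(-1/6))**2) - 911)**2 = (2/(-3 + (-1/17 - 5/6) + 2*(-1/17 - 5/6)**2) - 911)**2 = (2/(-3 - 91/102 + 2*(-91/102)**2) - 911)**2 = (2/(-3 - 91/102 + 2*(8281/10404)) - 911)**2 = (2/(-3 - 91/102 + 8281/5202) - 911)**2 = (2/(-5983/2601) - 911)**2 = (2*(-2601/5983) - 911)**2 = (-5202/5983 - 911)**2 = (-5455715/5983)**2 = 29764826161225/35796289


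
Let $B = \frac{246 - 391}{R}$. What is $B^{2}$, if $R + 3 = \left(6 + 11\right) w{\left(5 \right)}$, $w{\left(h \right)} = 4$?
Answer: $\frac{841}{169} \approx 4.9763$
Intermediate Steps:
$R = 65$ ($R = -3 + \left(6 + 11\right) 4 = -3 + 17 \cdot 4 = -3 + 68 = 65$)
$B = - \frac{29}{13}$ ($B = \frac{246 - 391}{65} = \left(246 - 391\right) \frac{1}{65} = \left(-145\right) \frac{1}{65} = - \frac{29}{13} \approx -2.2308$)
$B^{2} = \left(- \frac{29}{13}\right)^{2} = \frac{841}{169}$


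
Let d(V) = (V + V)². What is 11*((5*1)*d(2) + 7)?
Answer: 957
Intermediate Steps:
d(V) = 4*V² (d(V) = (2*V)² = 4*V²)
11*((5*1)*d(2) + 7) = 11*((5*1)*(4*2²) + 7) = 11*(5*(4*4) + 7) = 11*(5*16 + 7) = 11*(80 + 7) = 11*87 = 957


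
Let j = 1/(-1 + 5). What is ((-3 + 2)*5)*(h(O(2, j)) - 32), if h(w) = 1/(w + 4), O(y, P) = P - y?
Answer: 1420/9 ≈ 157.78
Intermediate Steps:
j = ¼ (j = 1/4 = ¼ ≈ 0.25000)
h(w) = 1/(4 + w)
((-3 + 2)*5)*(h(O(2, j)) - 32) = ((-3 + 2)*5)*(1/(4 + (¼ - 1*2)) - 32) = (-1*5)*(1/(4 + (¼ - 2)) - 32) = -5*(1/(4 - 7/4) - 32) = -5*(1/(9/4) - 32) = -5*(4/9 - 32) = -5*(-284/9) = 1420/9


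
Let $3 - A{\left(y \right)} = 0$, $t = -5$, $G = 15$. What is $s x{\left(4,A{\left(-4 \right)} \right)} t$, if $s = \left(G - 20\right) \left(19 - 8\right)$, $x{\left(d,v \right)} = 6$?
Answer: $1650$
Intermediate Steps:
$A{\left(y \right)} = 3$ ($A{\left(y \right)} = 3 - 0 = 3 + 0 = 3$)
$s = -55$ ($s = \left(15 - 20\right) \left(19 - 8\right) = \left(-5\right) 11 = -55$)
$s x{\left(4,A{\left(-4 \right)} \right)} t = \left(-55\right) 6 \left(-5\right) = \left(-330\right) \left(-5\right) = 1650$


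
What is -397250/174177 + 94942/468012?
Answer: -28230175711/13586154354 ≈ -2.0779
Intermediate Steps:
-397250/174177 + 94942/468012 = -397250*1/174177 + 94942*(1/468012) = -397250/174177 + 47471/234006 = -28230175711/13586154354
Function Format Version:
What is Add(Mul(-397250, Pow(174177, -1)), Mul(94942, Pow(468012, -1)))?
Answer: Rational(-28230175711, 13586154354) ≈ -2.0779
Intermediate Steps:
Add(Mul(-397250, Pow(174177, -1)), Mul(94942, Pow(468012, -1))) = Add(Mul(-397250, Rational(1, 174177)), Mul(94942, Rational(1, 468012))) = Add(Rational(-397250, 174177), Rational(47471, 234006)) = Rational(-28230175711, 13586154354)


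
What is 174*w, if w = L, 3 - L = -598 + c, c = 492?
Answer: 18966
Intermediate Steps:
L = 109 (L = 3 - (-598 + 492) = 3 - 1*(-106) = 3 + 106 = 109)
w = 109
174*w = 174*109 = 18966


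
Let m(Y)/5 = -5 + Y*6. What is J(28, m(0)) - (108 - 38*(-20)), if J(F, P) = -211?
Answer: -1079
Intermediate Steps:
m(Y) = -25 + 30*Y (m(Y) = 5*(-5 + Y*6) = 5*(-5 + 6*Y) = -25 + 30*Y)
J(28, m(0)) - (108 - 38*(-20)) = -211 - (108 - 38*(-20)) = -211 - (108 + 760) = -211 - 1*868 = -211 - 868 = -1079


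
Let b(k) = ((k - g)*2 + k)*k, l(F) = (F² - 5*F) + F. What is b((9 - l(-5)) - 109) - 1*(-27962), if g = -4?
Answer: 89877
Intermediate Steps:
l(F) = F² - 4*F
b(k) = k*(8 + 3*k) (b(k) = ((k - 1*(-4))*2 + k)*k = ((k + 4)*2 + k)*k = ((4 + k)*2 + k)*k = ((8 + 2*k) + k)*k = (8 + 3*k)*k = k*(8 + 3*k))
b((9 - l(-5)) - 109) - 1*(-27962) = ((9 - (-5)*(-4 - 5)) - 109)*(8 + 3*((9 - (-5)*(-4 - 5)) - 109)) - 1*(-27962) = ((9 - (-5)*(-9)) - 109)*(8 + 3*((9 - (-5)*(-9)) - 109)) + 27962 = ((9 - 1*45) - 109)*(8 + 3*((9 - 1*45) - 109)) + 27962 = ((9 - 45) - 109)*(8 + 3*((9 - 45) - 109)) + 27962 = (-36 - 109)*(8 + 3*(-36 - 109)) + 27962 = -145*(8 + 3*(-145)) + 27962 = -145*(8 - 435) + 27962 = -145*(-427) + 27962 = 61915 + 27962 = 89877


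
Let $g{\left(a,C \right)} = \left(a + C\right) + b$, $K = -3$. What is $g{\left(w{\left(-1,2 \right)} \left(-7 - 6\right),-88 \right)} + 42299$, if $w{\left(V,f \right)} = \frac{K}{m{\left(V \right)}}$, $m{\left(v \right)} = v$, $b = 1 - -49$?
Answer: $42222$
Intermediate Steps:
$b = 50$ ($b = 1 + 49 = 50$)
$w{\left(V,f \right)} = - \frac{3}{V}$
$g{\left(a,C \right)} = 50 + C + a$ ($g{\left(a,C \right)} = \left(a + C\right) + 50 = \left(C + a\right) + 50 = 50 + C + a$)
$g{\left(w{\left(-1,2 \right)} \left(-7 - 6\right),-88 \right)} + 42299 = \left(50 - 88 + - \frac{3}{-1} \left(-7 - 6\right)\right) + 42299 = \left(50 - 88 + \left(-3\right) \left(-1\right) \left(-13\right)\right) + 42299 = \left(50 - 88 + 3 \left(-13\right)\right) + 42299 = \left(50 - 88 - 39\right) + 42299 = -77 + 42299 = 42222$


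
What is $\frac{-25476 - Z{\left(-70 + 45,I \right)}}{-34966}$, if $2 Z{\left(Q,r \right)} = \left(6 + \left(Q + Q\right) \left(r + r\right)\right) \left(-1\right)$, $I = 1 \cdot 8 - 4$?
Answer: $\frac{25673}{34966} \approx 0.73423$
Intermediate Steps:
$I = 4$ ($I = 8 - 4 = 4$)
$Z{\left(Q,r \right)} = -3 - 2 Q r$ ($Z{\left(Q,r \right)} = \frac{\left(6 + \left(Q + Q\right) \left(r + r\right)\right) \left(-1\right)}{2} = \frac{\left(6 + 2 Q 2 r\right) \left(-1\right)}{2} = \frac{\left(6 + 4 Q r\right) \left(-1\right)}{2} = \frac{-6 - 4 Q r}{2} = -3 - 2 Q r$)
$\frac{-25476 - Z{\left(-70 + 45,I \right)}}{-34966} = \frac{-25476 - \left(-3 - 2 \left(-70 + 45\right) 4\right)}{-34966} = \left(-25476 - \left(-3 - \left(-50\right) 4\right)\right) \left(- \frac{1}{34966}\right) = \left(-25476 - \left(-3 + 200\right)\right) \left(- \frac{1}{34966}\right) = \left(-25476 - 197\right) \left(- \frac{1}{34966}\right) = \left(-25673\right) \left(- \frac{1}{34966}\right) = \frac{25673}{34966}$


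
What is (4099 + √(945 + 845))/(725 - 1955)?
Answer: -4099/1230 - √1790/1230 ≈ -3.3669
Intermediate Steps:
(4099 + √(945 + 845))/(725 - 1955) = (4099 + √1790)/(-1230) = (4099 + √1790)*(-1/1230) = -4099/1230 - √1790/1230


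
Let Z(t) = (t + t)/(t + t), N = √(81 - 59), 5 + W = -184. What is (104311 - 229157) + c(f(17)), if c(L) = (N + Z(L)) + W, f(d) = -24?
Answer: -125034 + √22 ≈ -1.2503e+5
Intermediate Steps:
W = -189 (W = -5 - 184 = -189)
N = √22 ≈ 4.6904
Z(t) = 1 (Z(t) = (2*t)/((2*t)) = (2*t)*(1/(2*t)) = 1)
c(L) = -188 + √22 (c(L) = (√22 + 1) - 189 = (1 + √22) - 189 = -188 + √22)
(104311 - 229157) + c(f(17)) = (104311 - 229157) + (-188 + √22) = -124846 + (-188 + √22) = -125034 + √22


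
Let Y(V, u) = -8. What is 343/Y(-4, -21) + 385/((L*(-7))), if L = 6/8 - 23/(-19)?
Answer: -84547/1192 ≈ -70.929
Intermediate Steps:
L = 149/76 (L = 6*(1/8) - 23*(-1/19) = 3/4 + 23/19 = 149/76 ≈ 1.9605)
343/Y(-4, -21) + 385/((L*(-7))) = 343/(-8) + 385/(((149/76)*(-7))) = 343*(-1/8) + 385/(-1043/76) = -343/8 + 385*(-76/1043) = -343/8 - 4180/149 = -84547/1192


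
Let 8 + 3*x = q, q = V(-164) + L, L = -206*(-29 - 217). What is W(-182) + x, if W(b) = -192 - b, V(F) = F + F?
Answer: 16770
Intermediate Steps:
V(F) = 2*F
L = 50676 (L = -206*(-246) = 50676)
q = 50348 (q = 2*(-164) + 50676 = -328 + 50676 = 50348)
x = 16780 (x = -8/3 + (1/3)*50348 = -8/3 + 50348/3 = 16780)
W(-182) + x = (-192 - 1*(-182)) + 16780 = (-192 + 182) + 16780 = -10 + 16780 = 16770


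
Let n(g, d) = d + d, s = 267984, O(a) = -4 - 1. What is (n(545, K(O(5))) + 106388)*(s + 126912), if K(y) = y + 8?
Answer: 42014565024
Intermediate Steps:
O(a) = -5
K(y) = 8 + y
n(g, d) = 2*d
(n(545, K(O(5))) + 106388)*(s + 126912) = (2*(8 - 5) + 106388)*(267984 + 126912) = (2*3 + 106388)*394896 = (6 + 106388)*394896 = 106394*394896 = 42014565024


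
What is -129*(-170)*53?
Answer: 1162290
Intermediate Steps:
-129*(-170)*53 = 21930*53 = 1162290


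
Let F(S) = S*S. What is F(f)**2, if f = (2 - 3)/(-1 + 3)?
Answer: 1/16 ≈ 0.062500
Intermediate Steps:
f = -1/2 ≈ -0.50000
F(S) = S**2
F(f)**2 = ((-1/2)**2)**2 = (1/4)**2 = 1/16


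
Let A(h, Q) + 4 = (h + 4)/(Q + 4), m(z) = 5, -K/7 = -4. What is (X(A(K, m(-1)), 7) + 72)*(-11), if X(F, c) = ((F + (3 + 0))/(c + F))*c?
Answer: -48499/59 ≈ -822.02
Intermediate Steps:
K = 28 (K = -7*(-4) = 28)
A(h, Q) = -4 + (4 + h)/(4 + Q) (A(h, Q) = -4 + (h + 4)/(Q + 4) = -4 + (4 + h)/(4 + Q))
X(F, c) = c*(3 + F)/(F + c) (X(F, c) = ((F + 3)/(F + c))*c = ((3 + F)/(F + c))*c = c*(3 + F)/(F + c))
(X(A(K, m(-1)), 7) + 72)*(-11) = (7*(3 + (-12 + 28 - 4*5)/(4 + 5))/((-12 + 28 - 4*5)/(4 + 5) + 7) + 72)*(-11) = (7*(3 + (-12 + 28 - 20)/9)/((-12 + 28 - 20)/9 + 7) + 72)*(-11) = (7*(3 + (⅑)*(-4))/((⅑)*(-4) + 7) + 72)*(-11) = (7*(3 - 4/9)/(-4/9 + 7) + 72)*(-11) = (7*(23/9)/(59/9) + 72)*(-11) = (7*(9/59)*(23/9) + 72)*(-11) = (161/59 + 72)*(-11) = (4409/59)*(-11) = -48499/59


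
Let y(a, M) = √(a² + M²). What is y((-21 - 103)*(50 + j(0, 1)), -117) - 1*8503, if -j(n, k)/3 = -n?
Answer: -8503 + √38453689 ≈ -2301.9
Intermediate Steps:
j(n, k) = 3*n (j(n, k) = -(-3)*n = 3*n)
y(a, M) = √(M² + a²)
y((-21 - 103)*(50 + j(0, 1)), -117) - 1*8503 = √((-117)² + ((-21 - 103)*(50 + 3*0))²) - 1*8503 = √(13689 + (-124*(50 + 0))²) - 8503 = √(13689 + (-124*50)²) - 8503 = √(13689 + (-6200)²) - 8503 = √(13689 + 38440000) - 8503 = √38453689 - 8503 = -8503 + √38453689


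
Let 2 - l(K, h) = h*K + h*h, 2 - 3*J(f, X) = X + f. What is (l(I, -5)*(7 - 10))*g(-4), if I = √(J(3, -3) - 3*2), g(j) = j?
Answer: -276 + 80*I*√3 ≈ -276.0 + 138.56*I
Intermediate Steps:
J(f, X) = ⅔ - X/3 - f/3 (J(f, X) = ⅔ - (X + f)/3 = ⅔ + (-X/3 - f/3) = ⅔ - X/3 - f/3)
I = 4*I*√3/3 (I = √((⅔ - ⅓*(-3) - ⅓*3) - 3*2) = √((⅔ + 1 - 1) - 6) = √(⅔ - 6) = √(-16/3) = 4*I*√3/3 ≈ 2.3094*I)
l(K, h) = 2 - h² - K*h (l(K, h) = 2 - (h*K + h*h) = 2 - (K*h + h²) = 2 - (h² + K*h) = 2 + (-h² - K*h) = 2 - h² - K*h)
(l(I, -5)*(7 - 10))*g(-4) = ((2 - 1*(-5)² - 1*4*I*√3/3*(-5))*(7 - 10))*(-4) = ((2 - 1*25 + 20*I*√3/3)*(-3))*(-4) = ((2 - 25 + 20*I*√3/3)*(-3))*(-4) = ((-23 + 20*I*√3/3)*(-3))*(-4) = (69 - 20*I*√3)*(-4) = -276 + 80*I*√3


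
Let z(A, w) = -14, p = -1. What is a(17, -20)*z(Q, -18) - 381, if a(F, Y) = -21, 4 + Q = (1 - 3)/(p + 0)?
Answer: -87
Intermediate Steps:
Q = -2 (Q = -4 + (1 - 3)/(-1 + 0) = -4 - 2/(-1) = -4 - 2*(-1) = -4 + 2 = -2)
a(17, -20)*z(Q, -18) - 381 = -21*(-14) - 381 = 294 - 381 = -87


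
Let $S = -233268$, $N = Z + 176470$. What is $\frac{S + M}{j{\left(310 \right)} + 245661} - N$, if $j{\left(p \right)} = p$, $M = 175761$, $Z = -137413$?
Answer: $- \frac{9606946854}{245971} \approx -39057.0$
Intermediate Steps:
$N = 39057$ ($N = -137413 + 176470 = 39057$)
$\frac{S + M}{j{\left(310 \right)} + 245661} - N = \frac{-233268 + 175761}{310 + 245661} - 39057 = - \frac{57507}{245971} - 39057 = - \frac{9606946854}{245971}$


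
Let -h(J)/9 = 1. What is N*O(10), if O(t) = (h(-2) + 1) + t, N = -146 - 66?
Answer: -424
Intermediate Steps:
h(J) = -9 (h(J) = -9*1 = -9)
N = -212
O(t) = -8 + t (O(t) = (-9 + 1) + t = -8 + t)
N*O(10) = -212*(-8 + 10) = -212*2 = -424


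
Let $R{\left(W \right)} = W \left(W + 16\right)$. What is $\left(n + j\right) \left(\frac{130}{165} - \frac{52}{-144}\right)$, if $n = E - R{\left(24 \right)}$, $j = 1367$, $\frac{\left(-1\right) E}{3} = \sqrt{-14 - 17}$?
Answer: $\frac{16835}{36} - \frac{455 i \sqrt{31}}{132} \approx 467.64 - 19.192 i$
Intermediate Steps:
$E = - 3 i \sqrt{31}$ ($E = - 3 \sqrt{-14 - 17} = - 3 \sqrt{-31} = - 3 i \sqrt{31} \approx - 16.703 i$)
$R{\left(W \right)} = W \left(16 + W\right)$
$n = -960 - 3 i \sqrt{31}$ ($n = - 3 i \sqrt{31} - 24 \left(16 + 24\right) = - 3 i \sqrt{31} - 24 \cdot 40 = - 3 i \sqrt{31} - 960 = -960 - 3 i \sqrt{31} \approx -960.0 - 16.703 i$)
$\left(n + j\right) \left(\frac{130}{165} - \frac{52}{-144}\right) = \left(\left(-960 - 3 i \sqrt{31}\right) + 1367\right) \left(\frac{130}{165} - \frac{52}{-144}\right) = \left(407 - 3 i \sqrt{31}\right) \left(130 \cdot \frac{1}{165} - - \frac{13}{36}\right) = \left(407 - 3 i \sqrt{31}\right) \left(\frac{26}{33} + \frac{13}{36}\right) = \left(407 - 3 i \sqrt{31}\right) \frac{455}{396} = \frac{16835}{36} - \frac{455 i \sqrt{31}}{132}$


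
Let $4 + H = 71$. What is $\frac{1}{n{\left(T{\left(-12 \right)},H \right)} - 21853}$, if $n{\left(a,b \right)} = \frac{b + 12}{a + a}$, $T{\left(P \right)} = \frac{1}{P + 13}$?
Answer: $- \frac{2}{43627} \approx -4.5843 \cdot 10^{-5}$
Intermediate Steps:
$H = 67$ ($H = -4 + 71 = 67$)
$T{\left(P \right)} = \frac{1}{13 + P}$
$n{\left(a,b \right)} = \frac{12 + b}{2 a}$
$\frac{1}{n{\left(T{\left(-12 \right)},H \right)} - 21853} = \frac{1}{\frac{12 + 67}{2 \frac{1}{13 - 12}} - 21853} = \frac{1}{\frac{1}{2} \frac{1}{1^{-1}} \cdot 79 - 21853} = \frac{1}{\frac{1}{2} \cdot 1^{-1} \cdot 79 - 21853} = \frac{1}{\frac{1}{2} \cdot 1 \cdot 79 - 21853} = \frac{1}{\frac{79}{2} - 21853} = \frac{1}{- \frac{43627}{2}} = - \frac{2}{43627}$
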